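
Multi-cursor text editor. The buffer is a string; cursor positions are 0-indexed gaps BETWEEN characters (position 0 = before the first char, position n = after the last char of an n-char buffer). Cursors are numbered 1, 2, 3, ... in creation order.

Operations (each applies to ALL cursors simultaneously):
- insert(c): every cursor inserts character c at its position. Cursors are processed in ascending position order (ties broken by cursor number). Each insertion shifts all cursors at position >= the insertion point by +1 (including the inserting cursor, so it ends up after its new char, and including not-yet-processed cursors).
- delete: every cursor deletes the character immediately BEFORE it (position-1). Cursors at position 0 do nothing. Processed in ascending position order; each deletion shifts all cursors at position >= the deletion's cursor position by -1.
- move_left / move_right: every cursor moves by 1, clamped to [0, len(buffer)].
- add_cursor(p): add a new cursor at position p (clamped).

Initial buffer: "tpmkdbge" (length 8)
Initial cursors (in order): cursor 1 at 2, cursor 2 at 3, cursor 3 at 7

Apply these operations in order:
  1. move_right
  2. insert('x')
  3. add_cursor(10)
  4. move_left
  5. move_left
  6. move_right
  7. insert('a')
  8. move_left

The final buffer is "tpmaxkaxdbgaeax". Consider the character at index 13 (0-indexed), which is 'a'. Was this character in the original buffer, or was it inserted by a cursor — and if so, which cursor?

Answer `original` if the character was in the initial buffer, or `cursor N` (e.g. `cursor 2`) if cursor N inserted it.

Answer: cursor 3

Derivation:
After op 1 (move_right): buffer="tpmkdbge" (len 8), cursors c1@3 c2@4 c3@8, authorship ........
After op 2 (insert('x')): buffer="tpmxkxdbgex" (len 11), cursors c1@4 c2@6 c3@11, authorship ...1.2....3
After op 3 (add_cursor(10)): buffer="tpmxkxdbgex" (len 11), cursors c1@4 c2@6 c4@10 c3@11, authorship ...1.2....3
After op 4 (move_left): buffer="tpmxkxdbgex" (len 11), cursors c1@3 c2@5 c4@9 c3@10, authorship ...1.2....3
After op 5 (move_left): buffer="tpmxkxdbgex" (len 11), cursors c1@2 c2@4 c4@8 c3@9, authorship ...1.2....3
After op 6 (move_right): buffer="tpmxkxdbgex" (len 11), cursors c1@3 c2@5 c4@9 c3@10, authorship ...1.2....3
After op 7 (insert('a')): buffer="tpmaxkaxdbgaeax" (len 15), cursors c1@4 c2@7 c4@12 c3@14, authorship ...11.22...4.33
After op 8 (move_left): buffer="tpmaxkaxdbgaeax" (len 15), cursors c1@3 c2@6 c4@11 c3@13, authorship ...11.22...4.33
Authorship (.=original, N=cursor N): . . . 1 1 . 2 2 . . . 4 . 3 3
Index 13: author = 3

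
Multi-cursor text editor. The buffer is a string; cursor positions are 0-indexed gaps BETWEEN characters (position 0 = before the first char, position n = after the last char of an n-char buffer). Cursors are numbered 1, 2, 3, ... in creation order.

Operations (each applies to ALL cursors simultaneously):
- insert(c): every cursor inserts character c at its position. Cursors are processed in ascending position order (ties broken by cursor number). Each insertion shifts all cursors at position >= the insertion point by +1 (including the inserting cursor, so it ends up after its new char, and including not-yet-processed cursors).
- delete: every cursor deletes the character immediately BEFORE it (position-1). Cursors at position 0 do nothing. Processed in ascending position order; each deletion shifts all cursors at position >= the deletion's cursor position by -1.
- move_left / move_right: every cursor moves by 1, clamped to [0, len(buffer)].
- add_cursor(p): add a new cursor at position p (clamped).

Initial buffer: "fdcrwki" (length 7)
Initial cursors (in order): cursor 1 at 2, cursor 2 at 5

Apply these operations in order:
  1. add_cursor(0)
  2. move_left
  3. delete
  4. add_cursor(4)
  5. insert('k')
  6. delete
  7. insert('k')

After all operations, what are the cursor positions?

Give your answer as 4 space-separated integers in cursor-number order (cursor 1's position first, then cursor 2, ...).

After op 1 (add_cursor(0)): buffer="fdcrwki" (len 7), cursors c3@0 c1@2 c2@5, authorship .......
After op 2 (move_left): buffer="fdcrwki" (len 7), cursors c3@0 c1@1 c2@4, authorship .......
After op 3 (delete): buffer="dcwki" (len 5), cursors c1@0 c3@0 c2@2, authorship .....
After op 4 (add_cursor(4)): buffer="dcwki" (len 5), cursors c1@0 c3@0 c2@2 c4@4, authorship .....
After op 5 (insert('k')): buffer="kkdckwkki" (len 9), cursors c1@2 c3@2 c2@5 c4@8, authorship 13..2..4.
After op 6 (delete): buffer="dcwki" (len 5), cursors c1@0 c3@0 c2@2 c4@4, authorship .....
After op 7 (insert('k')): buffer="kkdckwkki" (len 9), cursors c1@2 c3@2 c2@5 c4@8, authorship 13..2..4.

Answer: 2 5 2 8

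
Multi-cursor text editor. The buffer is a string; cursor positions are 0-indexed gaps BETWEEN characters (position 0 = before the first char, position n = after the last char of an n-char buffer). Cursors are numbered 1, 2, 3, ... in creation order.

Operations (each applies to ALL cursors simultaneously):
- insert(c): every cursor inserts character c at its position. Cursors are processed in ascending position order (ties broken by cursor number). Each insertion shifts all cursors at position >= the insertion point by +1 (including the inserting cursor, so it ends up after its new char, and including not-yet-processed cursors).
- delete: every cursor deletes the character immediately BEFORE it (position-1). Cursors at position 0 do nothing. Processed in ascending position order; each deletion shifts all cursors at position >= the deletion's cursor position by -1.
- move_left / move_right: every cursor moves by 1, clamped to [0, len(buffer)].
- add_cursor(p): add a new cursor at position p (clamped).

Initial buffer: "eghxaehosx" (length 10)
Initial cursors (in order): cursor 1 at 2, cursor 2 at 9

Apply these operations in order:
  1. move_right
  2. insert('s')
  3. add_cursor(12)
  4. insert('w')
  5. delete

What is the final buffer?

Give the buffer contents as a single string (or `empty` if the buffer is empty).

After op 1 (move_right): buffer="eghxaehosx" (len 10), cursors c1@3 c2@10, authorship ..........
After op 2 (insert('s')): buffer="eghsxaehosxs" (len 12), cursors c1@4 c2@12, authorship ...1.......2
After op 3 (add_cursor(12)): buffer="eghsxaehosxs" (len 12), cursors c1@4 c2@12 c3@12, authorship ...1.......2
After op 4 (insert('w')): buffer="eghswxaehosxsww" (len 15), cursors c1@5 c2@15 c3@15, authorship ...11.......223
After op 5 (delete): buffer="eghsxaehosxs" (len 12), cursors c1@4 c2@12 c3@12, authorship ...1.......2

Answer: eghsxaehosxs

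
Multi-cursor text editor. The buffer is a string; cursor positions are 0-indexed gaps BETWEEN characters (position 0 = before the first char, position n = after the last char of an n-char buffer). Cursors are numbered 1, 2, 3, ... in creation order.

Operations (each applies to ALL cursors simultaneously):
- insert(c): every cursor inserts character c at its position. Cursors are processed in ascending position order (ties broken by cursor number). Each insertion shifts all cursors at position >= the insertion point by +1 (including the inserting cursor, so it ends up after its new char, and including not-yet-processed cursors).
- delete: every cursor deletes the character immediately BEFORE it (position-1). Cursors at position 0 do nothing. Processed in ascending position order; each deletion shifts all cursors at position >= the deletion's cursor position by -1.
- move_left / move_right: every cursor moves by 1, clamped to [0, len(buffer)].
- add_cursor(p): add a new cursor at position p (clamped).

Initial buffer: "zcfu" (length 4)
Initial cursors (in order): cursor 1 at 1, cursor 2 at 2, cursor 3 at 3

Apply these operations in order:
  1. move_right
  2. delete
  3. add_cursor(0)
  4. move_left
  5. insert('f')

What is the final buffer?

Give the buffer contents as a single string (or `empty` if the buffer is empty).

Answer: ffffz

Derivation:
After op 1 (move_right): buffer="zcfu" (len 4), cursors c1@2 c2@3 c3@4, authorship ....
After op 2 (delete): buffer="z" (len 1), cursors c1@1 c2@1 c3@1, authorship .
After op 3 (add_cursor(0)): buffer="z" (len 1), cursors c4@0 c1@1 c2@1 c3@1, authorship .
After op 4 (move_left): buffer="z" (len 1), cursors c1@0 c2@0 c3@0 c4@0, authorship .
After op 5 (insert('f')): buffer="ffffz" (len 5), cursors c1@4 c2@4 c3@4 c4@4, authorship 1234.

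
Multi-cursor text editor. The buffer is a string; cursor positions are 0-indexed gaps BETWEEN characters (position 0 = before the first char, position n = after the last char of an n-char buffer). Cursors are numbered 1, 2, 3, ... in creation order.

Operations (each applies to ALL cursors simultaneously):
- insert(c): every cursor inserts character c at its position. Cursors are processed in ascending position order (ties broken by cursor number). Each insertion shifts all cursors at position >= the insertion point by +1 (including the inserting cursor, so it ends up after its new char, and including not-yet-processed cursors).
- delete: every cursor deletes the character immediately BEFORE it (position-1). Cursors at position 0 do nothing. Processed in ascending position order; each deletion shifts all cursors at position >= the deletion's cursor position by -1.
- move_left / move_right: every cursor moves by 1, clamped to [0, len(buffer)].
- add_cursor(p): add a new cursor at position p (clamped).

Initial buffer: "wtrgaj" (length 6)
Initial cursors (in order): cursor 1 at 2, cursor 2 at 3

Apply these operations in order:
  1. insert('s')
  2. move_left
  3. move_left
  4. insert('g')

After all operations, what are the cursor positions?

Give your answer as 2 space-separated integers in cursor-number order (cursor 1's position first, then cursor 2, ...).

After op 1 (insert('s')): buffer="wtsrsgaj" (len 8), cursors c1@3 c2@5, authorship ..1.2...
After op 2 (move_left): buffer="wtsrsgaj" (len 8), cursors c1@2 c2@4, authorship ..1.2...
After op 3 (move_left): buffer="wtsrsgaj" (len 8), cursors c1@1 c2@3, authorship ..1.2...
After op 4 (insert('g')): buffer="wgtsgrsgaj" (len 10), cursors c1@2 c2@5, authorship .1.12.2...

Answer: 2 5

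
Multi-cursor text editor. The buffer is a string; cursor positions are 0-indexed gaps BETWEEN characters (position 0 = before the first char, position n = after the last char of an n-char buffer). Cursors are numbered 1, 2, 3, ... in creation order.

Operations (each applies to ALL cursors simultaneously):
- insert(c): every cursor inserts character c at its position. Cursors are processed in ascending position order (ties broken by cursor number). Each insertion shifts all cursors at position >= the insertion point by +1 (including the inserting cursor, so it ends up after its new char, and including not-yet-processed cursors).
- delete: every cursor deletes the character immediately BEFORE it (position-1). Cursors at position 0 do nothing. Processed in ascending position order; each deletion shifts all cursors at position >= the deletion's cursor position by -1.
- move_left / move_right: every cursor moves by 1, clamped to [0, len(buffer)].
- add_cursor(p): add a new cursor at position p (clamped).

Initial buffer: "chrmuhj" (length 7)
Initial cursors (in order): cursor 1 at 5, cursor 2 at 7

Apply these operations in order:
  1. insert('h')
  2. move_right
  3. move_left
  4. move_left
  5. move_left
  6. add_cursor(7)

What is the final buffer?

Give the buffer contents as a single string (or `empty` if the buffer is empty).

Answer: chrmuhhjh

Derivation:
After op 1 (insert('h')): buffer="chrmuhhjh" (len 9), cursors c1@6 c2@9, authorship .....1..2
After op 2 (move_right): buffer="chrmuhhjh" (len 9), cursors c1@7 c2@9, authorship .....1..2
After op 3 (move_left): buffer="chrmuhhjh" (len 9), cursors c1@6 c2@8, authorship .....1..2
After op 4 (move_left): buffer="chrmuhhjh" (len 9), cursors c1@5 c2@7, authorship .....1..2
After op 5 (move_left): buffer="chrmuhhjh" (len 9), cursors c1@4 c2@6, authorship .....1..2
After op 6 (add_cursor(7)): buffer="chrmuhhjh" (len 9), cursors c1@4 c2@6 c3@7, authorship .....1..2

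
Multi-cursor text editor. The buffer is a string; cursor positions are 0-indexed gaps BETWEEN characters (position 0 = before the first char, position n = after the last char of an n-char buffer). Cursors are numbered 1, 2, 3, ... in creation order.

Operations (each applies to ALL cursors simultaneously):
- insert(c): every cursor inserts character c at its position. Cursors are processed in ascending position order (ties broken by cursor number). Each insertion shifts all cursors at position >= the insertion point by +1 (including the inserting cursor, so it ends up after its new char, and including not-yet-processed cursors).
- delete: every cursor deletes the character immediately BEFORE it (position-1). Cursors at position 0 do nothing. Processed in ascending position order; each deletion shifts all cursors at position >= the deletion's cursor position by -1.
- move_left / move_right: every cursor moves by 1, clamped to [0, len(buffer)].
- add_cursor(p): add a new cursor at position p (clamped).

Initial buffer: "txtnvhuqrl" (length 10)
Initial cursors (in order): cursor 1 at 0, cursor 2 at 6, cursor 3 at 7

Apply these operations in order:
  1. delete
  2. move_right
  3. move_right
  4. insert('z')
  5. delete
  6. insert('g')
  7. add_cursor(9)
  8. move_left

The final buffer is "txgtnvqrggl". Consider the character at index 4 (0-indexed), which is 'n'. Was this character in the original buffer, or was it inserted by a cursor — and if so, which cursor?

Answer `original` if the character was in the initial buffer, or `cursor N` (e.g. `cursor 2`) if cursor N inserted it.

Answer: original

Derivation:
After op 1 (delete): buffer="txtnvqrl" (len 8), cursors c1@0 c2@5 c3@5, authorship ........
After op 2 (move_right): buffer="txtnvqrl" (len 8), cursors c1@1 c2@6 c3@6, authorship ........
After op 3 (move_right): buffer="txtnvqrl" (len 8), cursors c1@2 c2@7 c3@7, authorship ........
After op 4 (insert('z')): buffer="txztnvqrzzl" (len 11), cursors c1@3 c2@10 c3@10, authorship ..1.....23.
After op 5 (delete): buffer="txtnvqrl" (len 8), cursors c1@2 c2@7 c3@7, authorship ........
After op 6 (insert('g')): buffer="txgtnvqrggl" (len 11), cursors c1@3 c2@10 c3@10, authorship ..1.....23.
After op 7 (add_cursor(9)): buffer="txgtnvqrggl" (len 11), cursors c1@3 c4@9 c2@10 c3@10, authorship ..1.....23.
After op 8 (move_left): buffer="txgtnvqrggl" (len 11), cursors c1@2 c4@8 c2@9 c3@9, authorship ..1.....23.
Authorship (.=original, N=cursor N): . . 1 . . . . . 2 3 .
Index 4: author = original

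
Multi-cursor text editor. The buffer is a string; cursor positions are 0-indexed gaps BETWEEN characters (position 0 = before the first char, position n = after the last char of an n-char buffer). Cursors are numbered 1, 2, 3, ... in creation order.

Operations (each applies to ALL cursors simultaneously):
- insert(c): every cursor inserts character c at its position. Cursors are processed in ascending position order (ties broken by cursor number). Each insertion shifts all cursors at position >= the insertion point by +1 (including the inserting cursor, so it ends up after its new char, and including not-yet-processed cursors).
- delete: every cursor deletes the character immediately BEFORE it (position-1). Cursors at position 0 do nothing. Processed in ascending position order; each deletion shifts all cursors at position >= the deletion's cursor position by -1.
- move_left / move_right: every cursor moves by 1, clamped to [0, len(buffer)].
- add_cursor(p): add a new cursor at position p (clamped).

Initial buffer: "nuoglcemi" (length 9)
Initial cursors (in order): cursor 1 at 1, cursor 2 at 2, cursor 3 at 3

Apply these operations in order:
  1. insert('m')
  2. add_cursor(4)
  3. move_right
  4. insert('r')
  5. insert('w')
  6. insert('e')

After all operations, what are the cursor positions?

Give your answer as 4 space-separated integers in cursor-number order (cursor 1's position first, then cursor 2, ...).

Answer: 6 14 19 14

Derivation:
After op 1 (insert('m')): buffer="nmumomglcemi" (len 12), cursors c1@2 c2@4 c3@6, authorship .1.2.3......
After op 2 (add_cursor(4)): buffer="nmumomglcemi" (len 12), cursors c1@2 c2@4 c4@4 c3@6, authorship .1.2.3......
After op 3 (move_right): buffer="nmumomglcemi" (len 12), cursors c1@3 c2@5 c4@5 c3@7, authorship .1.2.3......
After op 4 (insert('r')): buffer="nmurmorrmgrlcemi" (len 16), cursors c1@4 c2@8 c4@8 c3@11, authorship .1.12.243.3.....
After op 5 (insert('w')): buffer="nmurwmorrwwmgrwlcemi" (len 20), cursors c1@5 c2@11 c4@11 c3@15, authorship .1.112.24243.33.....
After op 6 (insert('e')): buffer="nmurwemorrwweemgrwelcemi" (len 24), cursors c1@6 c2@14 c4@14 c3@19, authorship .1.1112.2424243.333.....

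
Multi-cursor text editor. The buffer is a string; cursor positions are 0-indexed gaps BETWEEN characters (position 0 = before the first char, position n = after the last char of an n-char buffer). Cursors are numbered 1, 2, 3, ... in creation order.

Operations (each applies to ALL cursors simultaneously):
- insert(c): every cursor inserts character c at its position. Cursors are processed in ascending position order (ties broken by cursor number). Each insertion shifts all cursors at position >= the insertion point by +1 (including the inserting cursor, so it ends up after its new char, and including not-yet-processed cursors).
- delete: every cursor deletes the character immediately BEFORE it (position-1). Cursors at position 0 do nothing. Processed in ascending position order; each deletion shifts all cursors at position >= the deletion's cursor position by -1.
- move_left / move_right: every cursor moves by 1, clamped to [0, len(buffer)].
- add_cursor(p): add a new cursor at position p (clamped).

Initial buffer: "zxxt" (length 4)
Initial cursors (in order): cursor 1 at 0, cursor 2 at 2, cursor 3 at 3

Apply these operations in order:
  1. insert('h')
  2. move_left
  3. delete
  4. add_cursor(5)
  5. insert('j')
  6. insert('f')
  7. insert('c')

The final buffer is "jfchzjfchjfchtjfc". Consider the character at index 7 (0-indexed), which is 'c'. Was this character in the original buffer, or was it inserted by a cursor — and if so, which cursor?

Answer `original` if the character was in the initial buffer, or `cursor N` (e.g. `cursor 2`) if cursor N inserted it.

After op 1 (insert('h')): buffer="hzxhxht" (len 7), cursors c1@1 c2@4 c3@6, authorship 1..2.3.
After op 2 (move_left): buffer="hzxhxht" (len 7), cursors c1@0 c2@3 c3@5, authorship 1..2.3.
After op 3 (delete): buffer="hzhht" (len 5), cursors c1@0 c2@2 c3@3, authorship 1.23.
After op 4 (add_cursor(5)): buffer="hzhht" (len 5), cursors c1@0 c2@2 c3@3 c4@5, authorship 1.23.
After op 5 (insert('j')): buffer="jhzjhjhtj" (len 9), cursors c1@1 c2@4 c3@6 c4@9, authorship 11.2233.4
After op 6 (insert('f')): buffer="jfhzjfhjfhtjf" (len 13), cursors c1@2 c2@6 c3@9 c4@13, authorship 111.222333.44
After op 7 (insert('c')): buffer="jfchzjfchjfchtjfc" (len 17), cursors c1@3 c2@8 c3@12 c4@17, authorship 1111.22223333.444
Authorship (.=original, N=cursor N): 1 1 1 1 . 2 2 2 2 3 3 3 3 . 4 4 4
Index 7: author = 2

Answer: cursor 2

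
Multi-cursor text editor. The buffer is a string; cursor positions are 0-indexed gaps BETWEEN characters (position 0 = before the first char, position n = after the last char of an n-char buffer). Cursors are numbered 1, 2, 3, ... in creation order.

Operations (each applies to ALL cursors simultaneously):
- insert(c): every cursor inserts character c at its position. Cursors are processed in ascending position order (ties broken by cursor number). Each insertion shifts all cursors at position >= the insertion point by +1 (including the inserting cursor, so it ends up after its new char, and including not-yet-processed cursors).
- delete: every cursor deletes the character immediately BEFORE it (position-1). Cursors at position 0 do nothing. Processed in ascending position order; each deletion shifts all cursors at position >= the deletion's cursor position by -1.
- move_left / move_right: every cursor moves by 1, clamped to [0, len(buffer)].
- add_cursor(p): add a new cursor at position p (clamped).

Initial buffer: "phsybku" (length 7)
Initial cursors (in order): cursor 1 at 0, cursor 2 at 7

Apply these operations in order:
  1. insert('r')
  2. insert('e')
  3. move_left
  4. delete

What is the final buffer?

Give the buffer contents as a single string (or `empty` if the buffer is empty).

Answer: ephsybkue

Derivation:
After op 1 (insert('r')): buffer="rphsybkur" (len 9), cursors c1@1 c2@9, authorship 1.......2
After op 2 (insert('e')): buffer="rephsybkure" (len 11), cursors c1@2 c2@11, authorship 11.......22
After op 3 (move_left): buffer="rephsybkure" (len 11), cursors c1@1 c2@10, authorship 11.......22
After op 4 (delete): buffer="ephsybkue" (len 9), cursors c1@0 c2@8, authorship 1.......2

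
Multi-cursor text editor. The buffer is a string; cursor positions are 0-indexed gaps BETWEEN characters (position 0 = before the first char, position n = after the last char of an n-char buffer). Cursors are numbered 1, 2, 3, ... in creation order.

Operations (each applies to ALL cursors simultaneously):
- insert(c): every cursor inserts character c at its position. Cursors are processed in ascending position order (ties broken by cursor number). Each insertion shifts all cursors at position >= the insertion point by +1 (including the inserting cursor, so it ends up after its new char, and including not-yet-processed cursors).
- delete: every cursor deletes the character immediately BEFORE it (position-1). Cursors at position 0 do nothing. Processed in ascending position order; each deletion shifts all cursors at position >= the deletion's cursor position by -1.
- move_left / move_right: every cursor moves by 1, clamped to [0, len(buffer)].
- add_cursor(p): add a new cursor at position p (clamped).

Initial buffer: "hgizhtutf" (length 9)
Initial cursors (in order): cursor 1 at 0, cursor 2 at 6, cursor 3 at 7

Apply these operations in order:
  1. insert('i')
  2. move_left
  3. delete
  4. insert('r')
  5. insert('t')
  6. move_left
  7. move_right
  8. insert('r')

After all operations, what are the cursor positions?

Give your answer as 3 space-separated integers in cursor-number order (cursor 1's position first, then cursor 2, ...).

Answer: 3 12 16

Derivation:
After op 1 (insert('i')): buffer="ihgizhtiuitf" (len 12), cursors c1@1 c2@8 c3@10, authorship 1......2.3..
After op 2 (move_left): buffer="ihgizhtiuitf" (len 12), cursors c1@0 c2@7 c3@9, authorship 1......2.3..
After op 3 (delete): buffer="ihgizhiitf" (len 10), cursors c1@0 c2@6 c3@7, authorship 1.....23..
After op 4 (insert('r')): buffer="rihgizhriritf" (len 13), cursors c1@1 c2@8 c3@10, authorship 11.....2233..
After op 5 (insert('t')): buffer="rtihgizhrtirtitf" (len 16), cursors c1@2 c2@10 c3@13, authorship 111.....222333..
After op 6 (move_left): buffer="rtihgizhrtirtitf" (len 16), cursors c1@1 c2@9 c3@12, authorship 111.....222333..
After op 7 (move_right): buffer="rtihgizhrtirtitf" (len 16), cursors c1@2 c2@10 c3@13, authorship 111.....222333..
After op 8 (insert('r')): buffer="rtrihgizhrtrirtritf" (len 19), cursors c1@3 c2@12 c3@16, authorship 1111.....22223333..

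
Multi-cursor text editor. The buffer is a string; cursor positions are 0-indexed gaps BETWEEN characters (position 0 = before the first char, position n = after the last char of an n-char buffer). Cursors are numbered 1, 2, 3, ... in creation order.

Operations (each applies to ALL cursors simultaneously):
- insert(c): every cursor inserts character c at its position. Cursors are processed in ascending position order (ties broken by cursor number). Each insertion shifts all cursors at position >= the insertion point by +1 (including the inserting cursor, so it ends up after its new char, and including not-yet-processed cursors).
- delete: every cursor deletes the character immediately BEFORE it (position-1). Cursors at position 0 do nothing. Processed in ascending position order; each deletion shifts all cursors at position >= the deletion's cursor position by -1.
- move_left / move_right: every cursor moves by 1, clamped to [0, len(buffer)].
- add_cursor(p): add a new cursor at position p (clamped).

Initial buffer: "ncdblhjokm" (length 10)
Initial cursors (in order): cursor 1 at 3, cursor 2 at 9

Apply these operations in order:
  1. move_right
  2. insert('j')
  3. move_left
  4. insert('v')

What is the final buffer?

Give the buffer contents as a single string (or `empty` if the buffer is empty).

After op 1 (move_right): buffer="ncdblhjokm" (len 10), cursors c1@4 c2@10, authorship ..........
After op 2 (insert('j')): buffer="ncdbjlhjokmj" (len 12), cursors c1@5 c2@12, authorship ....1......2
After op 3 (move_left): buffer="ncdbjlhjokmj" (len 12), cursors c1@4 c2@11, authorship ....1......2
After op 4 (insert('v')): buffer="ncdbvjlhjokmvj" (len 14), cursors c1@5 c2@13, authorship ....11......22

Answer: ncdbvjlhjokmvj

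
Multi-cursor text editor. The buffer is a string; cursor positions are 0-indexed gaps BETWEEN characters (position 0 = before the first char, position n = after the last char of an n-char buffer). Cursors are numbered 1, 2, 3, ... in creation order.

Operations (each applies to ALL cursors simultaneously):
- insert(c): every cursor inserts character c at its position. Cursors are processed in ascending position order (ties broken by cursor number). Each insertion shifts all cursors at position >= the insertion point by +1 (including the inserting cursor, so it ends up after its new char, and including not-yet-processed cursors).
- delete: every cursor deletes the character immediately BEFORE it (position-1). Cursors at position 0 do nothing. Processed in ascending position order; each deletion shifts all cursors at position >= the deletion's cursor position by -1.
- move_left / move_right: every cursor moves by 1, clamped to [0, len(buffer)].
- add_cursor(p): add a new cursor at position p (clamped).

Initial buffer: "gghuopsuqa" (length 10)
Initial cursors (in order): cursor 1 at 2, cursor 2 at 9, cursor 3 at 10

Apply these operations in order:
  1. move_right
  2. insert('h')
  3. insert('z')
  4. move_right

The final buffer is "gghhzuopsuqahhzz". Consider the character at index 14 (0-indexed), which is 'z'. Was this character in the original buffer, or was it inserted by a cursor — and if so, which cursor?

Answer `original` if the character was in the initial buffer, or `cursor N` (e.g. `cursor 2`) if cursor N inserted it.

After op 1 (move_right): buffer="gghuopsuqa" (len 10), cursors c1@3 c2@10 c3@10, authorship ..........
After op 2 (insert('h')): buffer="gghhuopsuqahh" (len 13), cursors c1@4 c2@13 c3@13, authorship ...1.......23
After op 3 (insert('z')): buffer="gghhzuopsuqahhzz" (len 16), cursors c1@5 c2@16 c3@16, authorship ...11.......2323
After op 4 (move_right): buffer="gghhzuopsuqahhzz" (len 16), cursors c1@6 c2@16 c3@16, authorship ...11.......2323
Authorship (.=original, N=cursor N): . . . 1 1 . . . . . . . 2 3 2 3
Index 14: author = 2

Answer: cursor 2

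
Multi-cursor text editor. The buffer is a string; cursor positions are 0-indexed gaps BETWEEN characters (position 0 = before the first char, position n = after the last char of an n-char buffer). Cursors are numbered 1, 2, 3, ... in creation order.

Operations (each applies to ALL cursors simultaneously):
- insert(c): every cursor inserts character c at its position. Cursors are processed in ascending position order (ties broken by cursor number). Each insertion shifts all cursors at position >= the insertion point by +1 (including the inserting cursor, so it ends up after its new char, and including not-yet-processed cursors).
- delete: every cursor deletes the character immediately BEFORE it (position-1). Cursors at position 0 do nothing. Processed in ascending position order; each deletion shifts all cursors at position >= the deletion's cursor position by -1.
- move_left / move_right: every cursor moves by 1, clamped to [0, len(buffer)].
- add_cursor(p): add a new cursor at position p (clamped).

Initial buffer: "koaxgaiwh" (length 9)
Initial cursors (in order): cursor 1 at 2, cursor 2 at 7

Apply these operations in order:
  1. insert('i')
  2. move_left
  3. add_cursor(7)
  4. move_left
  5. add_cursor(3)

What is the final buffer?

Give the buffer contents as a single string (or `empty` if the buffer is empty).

After op 1 (insert('i')): buffer="koiaxgaiiwh" (len 11), cursors c1@3 c2@9, authorship ..1.....2..
After op 2 (move_left): buffer="koiaxgaiiwh" (len 11), cursors c1@2 c2@8, authorship ..1.....2..
After op 3 (add_cursor(7)): buffer="koiaxgaiiwh" (len 11), cursors c1@2 c3@7 c2@8, authorship ..1.....2..
After op 4 (move_left): buffer="koiaxgaiiwh" (len 11), cursors c1@1 c3@6 c2@7, authorship ..1.....2..
After op 5 (add_cursor(3)): buffer="koiaxgaiiwh" (len 11), cursors c1@1 c4@3 c3@6 c2@7, authorship ..1.....2..

Answer: koiaxgaiiwh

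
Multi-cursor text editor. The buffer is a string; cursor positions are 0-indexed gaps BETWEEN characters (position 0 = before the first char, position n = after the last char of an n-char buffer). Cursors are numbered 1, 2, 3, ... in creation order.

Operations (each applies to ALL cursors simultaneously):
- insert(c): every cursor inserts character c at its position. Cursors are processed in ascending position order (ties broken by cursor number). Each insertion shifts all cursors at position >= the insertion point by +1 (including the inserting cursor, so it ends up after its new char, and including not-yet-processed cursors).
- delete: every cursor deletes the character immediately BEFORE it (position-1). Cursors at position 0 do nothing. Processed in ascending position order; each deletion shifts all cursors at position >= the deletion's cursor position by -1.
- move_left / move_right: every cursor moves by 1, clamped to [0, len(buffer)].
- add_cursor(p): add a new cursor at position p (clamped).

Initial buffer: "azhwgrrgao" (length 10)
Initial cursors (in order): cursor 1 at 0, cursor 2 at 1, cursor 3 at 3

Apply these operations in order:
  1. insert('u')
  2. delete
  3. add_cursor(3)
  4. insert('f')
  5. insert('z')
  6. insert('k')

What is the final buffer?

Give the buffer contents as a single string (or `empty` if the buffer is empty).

After op 1 (insert('u')): buffer="uauzhuwgrrgao" (len 13), cursors c1@1 c2@3 c3@6, authorship 1.2..3.......
After op 2 (delete): buffer="azhwgrrgao" (len 10), cursors c1@0 c2@1 c3@3, authorship ..........
After op 3 (add_cursor(3)): buffer="azhwgrrgao" (len 10), cursors c1@0 c2@1 c3@3 c4@3, authorship ..........
After op 4 (insert('f')): buffer="fafzhffwgrrgao" (len 14), cursors c1@1 c2@3 c3@7 c4@7, authorship 1.2..34.......
After op 5 (insert('z')): buffer="fzafzzhffzzwgrrgao" (len 18), cursors c1@2 c2@5 c3@11 c4@11, authorship 11.22..3434.......
After op 6 (insert('k')): buffer="fzkafzkzhffzzkkwgrrgao" (len 22), cursors c1@3 c2@7 c3@15 c4@15, authorship 111.222..343434.......

Answer: fzkafzkzhffzzkkwgrrgao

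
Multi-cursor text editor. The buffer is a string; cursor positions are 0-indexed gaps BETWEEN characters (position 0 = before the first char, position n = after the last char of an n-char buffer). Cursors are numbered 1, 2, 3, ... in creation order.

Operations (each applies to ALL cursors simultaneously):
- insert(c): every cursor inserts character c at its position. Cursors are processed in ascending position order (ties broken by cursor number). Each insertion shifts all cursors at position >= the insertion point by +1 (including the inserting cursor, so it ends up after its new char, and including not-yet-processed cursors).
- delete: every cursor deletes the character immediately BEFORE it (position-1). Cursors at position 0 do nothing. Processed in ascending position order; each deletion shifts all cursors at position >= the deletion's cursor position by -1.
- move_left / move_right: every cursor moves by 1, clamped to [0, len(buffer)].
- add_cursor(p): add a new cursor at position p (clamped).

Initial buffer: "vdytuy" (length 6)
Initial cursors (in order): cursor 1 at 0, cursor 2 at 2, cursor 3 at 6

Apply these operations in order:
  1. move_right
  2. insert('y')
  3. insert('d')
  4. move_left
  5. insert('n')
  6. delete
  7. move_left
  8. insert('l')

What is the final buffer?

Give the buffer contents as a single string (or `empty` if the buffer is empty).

Answer: vlyddylydtuylyd

Derivation:
After op 1 (move_right): buffer="vdytuy" (len 6), cursors c1@1 c2@3 c3@6, authorship ......
After op 2 (insert('y')): buffer="vydyytuyy" (len 9), cursors c1@2 c2@5 c3@9, authorship .1..2...3
After op 3 (insert('d')): buffer="vyddyydtuyyd" (len 12), cursors c1@3 c2@7 c3@12, authorship .11..22...33
After op 4 (move_left): buffer="vyddyydtuyyd" (len 12), cursors c1@2 c2@6 c3@11, authorship .11..22...33
After op 5 (insert('n')): buffer="vynddyyndtuyynd" (len 15), cursors c1@3 c2@8 c3@14, authorship .111..222...333
After op 6 (delete): buffer="vyddyydtuyyd" (len 12), cursors c1@2 c2@6 c3@11, authorship .11..22...33
After op 7 (move_left): buffer="vyddyydtuyyd" (len 12), cursors c1@1 c2@5 c3@10, authorship .11..22...33
After op 8 (insert('l')): buffer="vlyddylydtuylyd" (len 15), cursors c1@2 c2@7 c3@13, authorship .111..222...333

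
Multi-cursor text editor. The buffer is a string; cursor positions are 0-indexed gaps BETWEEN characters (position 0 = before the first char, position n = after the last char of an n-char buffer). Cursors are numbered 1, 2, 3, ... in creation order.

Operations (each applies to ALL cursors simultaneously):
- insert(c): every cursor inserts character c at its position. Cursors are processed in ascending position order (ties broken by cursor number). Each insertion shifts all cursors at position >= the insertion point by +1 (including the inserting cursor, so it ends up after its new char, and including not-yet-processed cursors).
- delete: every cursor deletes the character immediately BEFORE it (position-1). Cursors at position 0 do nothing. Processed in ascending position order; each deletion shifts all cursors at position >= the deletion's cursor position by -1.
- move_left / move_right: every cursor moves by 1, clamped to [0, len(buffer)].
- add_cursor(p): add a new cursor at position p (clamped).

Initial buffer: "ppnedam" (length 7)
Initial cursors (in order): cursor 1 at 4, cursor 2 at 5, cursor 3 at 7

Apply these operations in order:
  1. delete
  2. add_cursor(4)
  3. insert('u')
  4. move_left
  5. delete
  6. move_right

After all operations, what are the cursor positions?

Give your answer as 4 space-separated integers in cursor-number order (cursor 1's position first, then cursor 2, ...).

Answer: 3 3 4 4

Derivation:
After op 1 (delete): buffer="ppna" (len 4), cursors c1@3 c2@3 c3@4, authorship ....
After op 2 (add_cursor(4)): buffer="ppna" (len 4), cursors c1@3 c2@3 c3@4 c4@4, authorship ....
After op 3 (insert('u')): buffer="ppnuuauu" (len 8), cursors c1@5 c2@5 c3@8 c4@8, authorship ...12.34
After op 4 (move_left): buffer="ppnuuauu" (len 8), cursors c1@4 c2@4 c3@7 c4@7, authorship ...12.34
After op 5 (delete): buffer="ppuu" (len 4), cursors c1@2 c2@2 c3@3 c4@3, authorship ..24
After op 6 (move_right): buffer="ppuu" (len 4), cursors c1@3 c2@3 c3@4 c4@4, authorship ..24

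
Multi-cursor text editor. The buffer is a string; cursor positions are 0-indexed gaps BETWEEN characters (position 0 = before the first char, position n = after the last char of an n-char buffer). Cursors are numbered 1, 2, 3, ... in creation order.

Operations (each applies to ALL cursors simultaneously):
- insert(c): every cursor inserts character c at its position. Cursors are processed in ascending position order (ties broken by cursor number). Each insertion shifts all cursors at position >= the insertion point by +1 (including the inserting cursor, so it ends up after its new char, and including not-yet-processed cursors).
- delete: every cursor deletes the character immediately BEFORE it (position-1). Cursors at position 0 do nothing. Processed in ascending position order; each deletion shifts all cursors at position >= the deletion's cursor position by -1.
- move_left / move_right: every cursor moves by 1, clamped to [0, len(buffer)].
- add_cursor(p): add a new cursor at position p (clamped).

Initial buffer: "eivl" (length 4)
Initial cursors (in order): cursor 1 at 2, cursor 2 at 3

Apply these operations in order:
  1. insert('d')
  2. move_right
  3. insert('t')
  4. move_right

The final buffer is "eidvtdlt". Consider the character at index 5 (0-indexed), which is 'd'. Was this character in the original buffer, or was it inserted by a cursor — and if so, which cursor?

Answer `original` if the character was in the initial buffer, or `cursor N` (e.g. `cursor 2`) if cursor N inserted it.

Answer: cursor 2

Derivation:
After op 1 (insert('d')): buffer="eidvdl" (len 6), cursors c1@3 c2@5, authorship ..1.2.
After op 2 (move_right): buffer="eidvdl" (len 6), cursors c1@4 c2@6, authorship ..1.2.
After op 3 (insert('t')): buffer="eidvtdlt" (len 8), cursors c1@5 c2@8, authorship ..1.12.2
After op 4 (move_right): buffer="eidvtdlt" (len 8), cursors c1@6 c2@8, authorship ..1.12.2
Authorship (.=original, N=cursor N): . . 1 . 1 2 . 2
Index 5: author = 2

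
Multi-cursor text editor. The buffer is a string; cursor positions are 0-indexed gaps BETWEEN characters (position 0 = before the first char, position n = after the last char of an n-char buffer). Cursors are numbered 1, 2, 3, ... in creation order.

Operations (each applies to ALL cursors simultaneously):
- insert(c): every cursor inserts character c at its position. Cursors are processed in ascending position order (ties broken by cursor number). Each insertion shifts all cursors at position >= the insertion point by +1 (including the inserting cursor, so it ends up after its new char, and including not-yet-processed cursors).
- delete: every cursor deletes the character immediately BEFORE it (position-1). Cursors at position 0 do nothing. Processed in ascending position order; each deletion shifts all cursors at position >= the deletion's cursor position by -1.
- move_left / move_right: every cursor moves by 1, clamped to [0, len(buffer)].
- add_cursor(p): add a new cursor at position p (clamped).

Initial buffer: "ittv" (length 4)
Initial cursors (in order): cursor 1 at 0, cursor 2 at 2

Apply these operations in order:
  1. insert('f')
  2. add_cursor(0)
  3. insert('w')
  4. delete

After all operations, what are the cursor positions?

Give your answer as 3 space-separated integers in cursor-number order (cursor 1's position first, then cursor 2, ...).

Answer: 1 4 0

Derivation:
After op 1 (insert('f')): buffer="fitftv" (len 6), cursors c1@1 c2@4, authorship 1..2..
After op 2 (add_cursor(0)): buffer="fitftv" (len 6), cursors c3@0 c1@1 c2@4, authorship 1..2..
After op 3 (insert('w')): buffer="wfwitfwtv" (len 9), cursors c3@1 c1@3 c2@7, authorship 311..22..
After op 4 (delete): buffer="fitftv" (len 6), cursors c3@0 c1@1 c2@4, authorship 1..2..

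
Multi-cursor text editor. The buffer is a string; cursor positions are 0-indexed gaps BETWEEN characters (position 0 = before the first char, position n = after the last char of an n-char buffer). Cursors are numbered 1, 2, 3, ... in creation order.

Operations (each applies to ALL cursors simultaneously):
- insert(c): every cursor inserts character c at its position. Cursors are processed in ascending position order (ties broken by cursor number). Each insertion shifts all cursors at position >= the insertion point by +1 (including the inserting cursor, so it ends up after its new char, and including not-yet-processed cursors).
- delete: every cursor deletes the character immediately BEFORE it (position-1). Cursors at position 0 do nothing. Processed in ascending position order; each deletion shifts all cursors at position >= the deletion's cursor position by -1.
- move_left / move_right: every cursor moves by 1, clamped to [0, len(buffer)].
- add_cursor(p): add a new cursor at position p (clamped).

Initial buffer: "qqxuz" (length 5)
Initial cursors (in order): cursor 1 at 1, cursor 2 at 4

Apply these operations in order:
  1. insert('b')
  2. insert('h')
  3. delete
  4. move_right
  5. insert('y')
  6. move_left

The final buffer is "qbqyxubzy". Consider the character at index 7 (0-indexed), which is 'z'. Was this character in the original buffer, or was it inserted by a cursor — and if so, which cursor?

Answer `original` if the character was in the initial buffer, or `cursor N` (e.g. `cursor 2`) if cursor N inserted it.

After op 1 (insert('b')): buffer="qbqxubz" (len 7), cursors c1@2 c2@6, authorship .1...2.
After op 2 (insert('h')): buffer="qbhqxubhz" (len 9), cursors c1@3 c2@8, authorship .11...22.
After op 3 (delete): buffer="qbqxubz" (len 7), cursors c1@2 c2@6, authorship .1...2.
After op 4 (move_right): buffer="qbqxubz" (len 7), cursors c1@3 c2@7, authorship .1...2.
After op 5 (insert('y')): buffer="qbqyxubzy" (len 9), cursors c1@4 c2@9, authorship .1.1..2.2
After op 6 (move_left): buffer="qbqyxubzy" (len 9), cursors c1@3 c2@8, authorship .1.1..2.2
Authorship (.=original, N=cursor N): . 1 . 1 . . 2 . 2
Index 7: author = original

Answer: original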